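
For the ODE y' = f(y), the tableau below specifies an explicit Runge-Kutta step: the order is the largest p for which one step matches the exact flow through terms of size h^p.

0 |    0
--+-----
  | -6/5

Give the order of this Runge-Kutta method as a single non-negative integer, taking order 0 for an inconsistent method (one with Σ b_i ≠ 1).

b = (-6/5)
c = (0)
Σ b_i: (-6/5)·1 = -6/5 ≠ 1 ⇒ order 0.

0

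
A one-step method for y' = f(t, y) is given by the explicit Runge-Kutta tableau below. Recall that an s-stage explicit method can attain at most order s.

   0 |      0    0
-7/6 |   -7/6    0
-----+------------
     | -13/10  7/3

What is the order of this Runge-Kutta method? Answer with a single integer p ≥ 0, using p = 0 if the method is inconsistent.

0

b = (-13/10, 7/3)
c = (0, -7/6)
Σ b_i: (-13/10)·1 + 7/3·1 = 31/30 ≠ 1 ⇒ order 0.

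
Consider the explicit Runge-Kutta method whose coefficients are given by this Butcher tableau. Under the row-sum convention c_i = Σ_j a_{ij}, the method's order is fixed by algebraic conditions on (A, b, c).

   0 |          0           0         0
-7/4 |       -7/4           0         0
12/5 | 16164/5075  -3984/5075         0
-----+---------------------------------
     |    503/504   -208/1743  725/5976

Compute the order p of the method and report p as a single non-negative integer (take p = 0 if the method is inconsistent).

3

b = (503/504, -208/1743, 725/5976)
c = (0, -7/4, 12/5)
Ac = (0, 0, 996/725)
Σ b_i: 503/504·1 + (-208/1743)·1 + 725/5976·1 = 1 ✓
b·c: (-208/1743)·(-7/4) + 725/5976·12/5 = 1/2 ✓
b·c²: (-208/1743)·49/16 + 725/5976·144/25 = 1/3 ✓
b·Ac: 725/5976·996/725 = 1/6 ✓; 3 stages ⇒ order 3.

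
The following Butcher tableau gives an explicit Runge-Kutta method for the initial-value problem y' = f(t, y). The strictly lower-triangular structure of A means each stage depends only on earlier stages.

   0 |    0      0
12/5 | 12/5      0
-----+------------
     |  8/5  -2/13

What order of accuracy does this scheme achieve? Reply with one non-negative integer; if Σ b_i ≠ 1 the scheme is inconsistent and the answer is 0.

b = (8/5, -2/13)
c = (0, 12/5)
Σ b_i: 8/5·1 + (-2/13)·1 = 94/65 ≠ 1 ⇒ order 0.

0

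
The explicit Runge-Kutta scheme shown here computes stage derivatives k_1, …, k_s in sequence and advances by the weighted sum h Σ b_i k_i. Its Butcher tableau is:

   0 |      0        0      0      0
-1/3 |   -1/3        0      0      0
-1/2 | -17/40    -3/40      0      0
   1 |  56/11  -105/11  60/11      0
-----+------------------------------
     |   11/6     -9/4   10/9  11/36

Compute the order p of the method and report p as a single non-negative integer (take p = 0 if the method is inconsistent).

b = (11/6, -9/4, 10/9, 11/36)
c = (0, -1/3, -1/2, 1)
Ac = (0, 0, 1/40, 5/11)
Σ b_i: 11/6·1 + (-9/4)·1 + 10/9·1 + 11/36·1 = 1 ✓
b·c: (-9/4)·(-1/3) + 10/9·(-1/2) + 11/36·1 = 1/2 ✓
b·c²: (-9/4)·1/9 + 10/9·1/4 + 11/36·1 = 1/3 ✓
b·Ac: 10/9·1/40 + 11/36·5/11 = 1/6 ✓
b·c³: (-9/4)·(-1/27) + 10/9·(-1/8) + 11/36·1 = 1/4 ✓
b·(c∘Ac): 10/9·(-1/80) + 11/36·5/11 = 1/8 ✓
b·Ac²: 10/9·(-1/120) + 11/36·10/33 = 1/12 ✓
b·A²c: 11/36·3/22 = 1/24 ✓; 4 stages ⇒ order 4.

4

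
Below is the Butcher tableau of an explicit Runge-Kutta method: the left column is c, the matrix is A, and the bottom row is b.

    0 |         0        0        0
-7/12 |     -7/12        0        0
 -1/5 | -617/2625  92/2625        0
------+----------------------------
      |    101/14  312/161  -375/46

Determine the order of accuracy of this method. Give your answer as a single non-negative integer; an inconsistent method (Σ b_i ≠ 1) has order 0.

b = (101/14, 312/161, -375/46)
c = (0, -7/12, -1/5)
Ac = (0, 0, -23/1125)
Σ b_i: 101/14·1 + 312/161·1 + (-375/46)·1 = 1 ✓
b·c: 312/161·(-7/12) + (-375/46)·(-1/5) = 1/2 ✓
b·c²: 312/161·49/144 + (-375/46)·1/25 = 1/3 ✓
b·Ac: (-375/46)·(-23/1125) = 1/6 ✓; 3 stages ⇒ order 3.

3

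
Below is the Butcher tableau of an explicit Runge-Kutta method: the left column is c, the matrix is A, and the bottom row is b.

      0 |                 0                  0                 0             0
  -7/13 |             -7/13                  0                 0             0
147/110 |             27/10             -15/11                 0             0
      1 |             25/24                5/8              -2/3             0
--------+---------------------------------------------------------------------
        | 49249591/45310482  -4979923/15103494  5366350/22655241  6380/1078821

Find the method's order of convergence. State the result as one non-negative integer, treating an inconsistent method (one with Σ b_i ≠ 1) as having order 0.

b = (49249591/45310482, -4979923/15103494, 5366350/22655241, 6380/1078821)
c = (0, -7/13, 147/110, 1)
Ac = (0, 0, 105/143, -7021/5720)
Σ b_i: 49249591/45310482·1 + (-4979923/15103494)·1 + 5366350/22655241·1 + 6380/1078821·1 = 1 ✓
b·c: (-4979923/15103494)·(-7/13) + 5366350/22655241·147/110 + 6380/1078821·1 = 1/2 ✓
b·c²: (-4979923/15103494)·49/169 + 5366350/22655241·21609/12100 + 6380/1078821·1 = 1/3 ✓
b·Ac: 5366350/22655241·105/143 + 6380/1078821·(-7021/5720) = 1/6 ✓
b·c³: (-4979923/15103494)·(-343/2197) + 5366350/22655241·3176523/1331000 + 6380/1078821·1 = 1921287583/3085428060 ≠ 1/4 ⇒ order 3.
b·(c∘Ac): 5366350/22655241·3087/3146 + 6380/1078821·(-7021/5720) = 6315841/28049346 ≠ 1/8
b·Ac²: 5366350/22655241·(-735/1859) + 6380/1078821·(-4128103/4089800) = -153687499/1542714030 ≠ 1/12
b·A²c: 6380/1078821·(-70/143) = -40600/14024673 ≠ 1/24

3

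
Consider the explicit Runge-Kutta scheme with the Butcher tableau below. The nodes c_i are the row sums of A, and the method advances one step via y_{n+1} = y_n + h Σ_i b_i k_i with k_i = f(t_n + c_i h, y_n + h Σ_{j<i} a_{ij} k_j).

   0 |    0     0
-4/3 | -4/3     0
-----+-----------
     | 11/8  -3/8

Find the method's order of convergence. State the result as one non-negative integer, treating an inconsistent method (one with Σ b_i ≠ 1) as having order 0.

2

b = (11/8, -3/8)
c = (0, -4/3)
Σ b_i: 11/8·1 + (-3/8)·1 = 1 ✓
b·c: (-3/8)·(-4/3) = 1/2 ✓; 2 stages ⇒ order 2.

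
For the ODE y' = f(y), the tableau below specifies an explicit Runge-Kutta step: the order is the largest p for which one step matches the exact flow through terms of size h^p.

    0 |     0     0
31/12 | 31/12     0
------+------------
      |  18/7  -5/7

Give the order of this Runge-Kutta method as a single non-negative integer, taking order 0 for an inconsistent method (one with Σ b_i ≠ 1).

b = (18/7, -5/7)
c = (0, 31/12)
Σ b_i: 18/7·1 + (-5/7)·1 = 13/7 ≠ 1 ⇒ order 0.

0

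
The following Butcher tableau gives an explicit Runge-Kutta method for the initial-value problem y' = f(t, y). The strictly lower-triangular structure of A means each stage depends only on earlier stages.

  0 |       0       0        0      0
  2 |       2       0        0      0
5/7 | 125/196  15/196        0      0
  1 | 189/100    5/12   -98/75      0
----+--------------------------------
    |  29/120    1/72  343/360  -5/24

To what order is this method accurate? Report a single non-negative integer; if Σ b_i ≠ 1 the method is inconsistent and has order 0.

4

b = (29/120, 1/72, 343/360, -5/24)
c = (0, 2, 5/7, 1)
Ac = (0, 0, 15/98, -1/10)
Σ b_i: 29/120·1 + 1/72·1 + 343/360·1 + (-5/24)·1 = 1 ✓
b·c: 1/72·2 + 343/360·5/7 + (-5/24)·1 = 1/2 ✓
b·c²: 1/72·4 + 343/360·25/49 + (-5/24)·1 = 1/3 ✓
b·Ac: 343/360·15/98 + (-5/24)·(-1/10) = 1/6 ✓
b·c³: 1/72·8 + 343/360·125/343 + (-5/24)·1 = 1/4 ✓
b·(c∘Ac): 343/360·75/686 + (-5/24)·(-1/10) = 1/8 ✓
b·Ac²: 343/360·15/49 + (-5/24)·1 = 1/12 ✓
b·A²c: (-5/24)·(-1/5) = 1/24 ✓; 4 stages ⇒ order 4.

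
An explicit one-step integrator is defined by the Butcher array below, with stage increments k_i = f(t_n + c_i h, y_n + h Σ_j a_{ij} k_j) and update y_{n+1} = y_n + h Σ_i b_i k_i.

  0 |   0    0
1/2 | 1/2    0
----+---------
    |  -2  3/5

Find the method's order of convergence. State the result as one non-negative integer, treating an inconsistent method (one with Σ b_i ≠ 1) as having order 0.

0

b = (-2, 3/5)
c = (0, 1/2)
Σ b_i: (-2)·1 + 3/5·1 = -7/5 ≠ 1 ⇒ order 0.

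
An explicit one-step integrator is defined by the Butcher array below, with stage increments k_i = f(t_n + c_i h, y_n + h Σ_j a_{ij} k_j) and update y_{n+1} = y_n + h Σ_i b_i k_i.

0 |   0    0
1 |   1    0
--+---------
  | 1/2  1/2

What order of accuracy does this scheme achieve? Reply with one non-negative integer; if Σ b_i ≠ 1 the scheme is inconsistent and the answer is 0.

b = (1/2, 1/2)
c = (0, 1)
Σ b_i: 1/2·1 + 1/2·1 = 1 ✓
b·c: 1/2·1 = 1/2 ✓; 2 stages ⇒ order 2.

2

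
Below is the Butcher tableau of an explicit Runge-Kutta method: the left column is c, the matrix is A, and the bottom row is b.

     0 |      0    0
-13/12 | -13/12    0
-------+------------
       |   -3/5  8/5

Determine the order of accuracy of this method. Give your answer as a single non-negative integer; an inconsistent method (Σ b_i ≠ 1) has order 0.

b = (-3/5, 8/5)
c = (0, -13/12)
Σ b_i: (-3/5)·1 + 8/5·1 = 1 ✓
b·c: 8/5·(-13/12) = -26/15 ≠ 1/2 ⇒ order 1.

1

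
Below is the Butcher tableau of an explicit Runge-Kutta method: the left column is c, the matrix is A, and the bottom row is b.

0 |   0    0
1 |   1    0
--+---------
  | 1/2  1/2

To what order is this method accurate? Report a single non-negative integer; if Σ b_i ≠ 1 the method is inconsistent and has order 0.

2

b = (1/2, 1/2)
c = (0, 1)
Σ b_i: 1/2·1 + 1/2·1 = 1 ✓
b·c: 1/2·1 = 1/2 ✓; 2 stages ⇒ order 2.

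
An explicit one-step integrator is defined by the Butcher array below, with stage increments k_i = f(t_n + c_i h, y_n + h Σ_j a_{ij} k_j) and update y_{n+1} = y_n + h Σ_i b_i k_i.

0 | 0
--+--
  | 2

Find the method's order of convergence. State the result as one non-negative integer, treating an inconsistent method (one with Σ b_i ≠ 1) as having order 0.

0

b = (2)
c = (0)
Σ b_i: 2·1 = 2 ≠ 1 ⇒ order 0.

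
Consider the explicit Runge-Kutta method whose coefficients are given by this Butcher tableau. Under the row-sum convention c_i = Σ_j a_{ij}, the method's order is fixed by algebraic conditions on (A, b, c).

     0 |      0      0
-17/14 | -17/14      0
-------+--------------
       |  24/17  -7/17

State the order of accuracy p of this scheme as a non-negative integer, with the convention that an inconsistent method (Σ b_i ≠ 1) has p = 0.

2

b = (24/17, -7/17)
c = (0, -17/14)
Σ b_i: 24/17·1 + (-7/17)·1 = 1 ✓
b·c: (-7/17)·(-17/14) = 1/2 ✓; 2 stages ⇒ order 2.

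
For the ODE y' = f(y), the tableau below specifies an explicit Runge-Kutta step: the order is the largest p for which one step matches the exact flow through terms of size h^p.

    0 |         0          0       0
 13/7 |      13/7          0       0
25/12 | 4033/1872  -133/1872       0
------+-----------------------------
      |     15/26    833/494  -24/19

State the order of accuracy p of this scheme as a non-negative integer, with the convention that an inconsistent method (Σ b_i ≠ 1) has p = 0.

b = (15/26, 833/494, -24/19)
c = (0, 13/7, 25/12)
Ac = (0, 0, -19/144)
Σ b_i: 15/26·1 + 833/494·1 + (-24/19)·1 = 1 ✓
b·c: 833/494·13/7 + (-24/19)·25/12 = 1/2 ✓
b·c²: 833/494·169/49 + (-24/19)·625/144 = 1/3 ✓
b·Ac: (-24/19)·(-19/144) = 1/6 ✓; 3 stages ⇒ order 3.

3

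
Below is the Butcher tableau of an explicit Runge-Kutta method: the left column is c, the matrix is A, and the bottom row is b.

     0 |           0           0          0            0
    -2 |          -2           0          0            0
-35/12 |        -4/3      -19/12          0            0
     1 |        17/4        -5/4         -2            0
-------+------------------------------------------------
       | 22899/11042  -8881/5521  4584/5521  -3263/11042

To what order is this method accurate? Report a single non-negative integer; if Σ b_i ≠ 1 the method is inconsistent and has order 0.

3

b = (22899/11042, -8881/5521, 4584/5521, -3263/11042)
c = (0, -2, -35/12, 1)
Ac = (0, 0, 19/6, 25/3)
Σ b_i: 22899/11042·1 + (-8881/5521)·1 + 4584/5521·1 + (-3263/11042)·1 = 1 ✓
b·c: (-8881/5521)·(-2) + 4584/5521·(-35/12) + (-3263/11042)·1 = 1/2 ✓
b·c²: (-8881/5521)·4 + 4584/5521·1225/144 + (-3263/11042)·1 = 1/3 ✓
b·Ac: 4584/5521·19/6 + (-3263/11042)·25/3 = 1/6 ✓
b·c³: (-8881/5521)·(-8) + 4584/5521·(-42875/1728) + (-3263/11042)·1 = -3191137/397512 ≠ 1/4 ⇒ order 3.
b·(c∘Ac): 4584/5521·(-665/72) + (-3263/11042)·25/3 = -335605/33126 ≠ 1/8
b·Ac²: 4584/5521·(-19/3) + (-3263/11042)·(-1585/72) = 991247/795024 ≠ 1/12
b·A²c: (-3263/11042)·(-19/3) = 61997/33126 ≠ 1/24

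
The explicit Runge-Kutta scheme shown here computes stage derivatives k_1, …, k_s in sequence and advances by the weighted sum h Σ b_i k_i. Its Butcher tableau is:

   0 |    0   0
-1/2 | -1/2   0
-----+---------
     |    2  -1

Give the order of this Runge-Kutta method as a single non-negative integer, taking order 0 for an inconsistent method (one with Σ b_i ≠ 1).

2

b = (2, -1)
c = (0, -1/2)
Σ b_i: 2·1 + (-1)·1 = 1 ✓
b·c: (-1)·(-1/2) = 1/2 ✓; 2 stages ⇒ order 2.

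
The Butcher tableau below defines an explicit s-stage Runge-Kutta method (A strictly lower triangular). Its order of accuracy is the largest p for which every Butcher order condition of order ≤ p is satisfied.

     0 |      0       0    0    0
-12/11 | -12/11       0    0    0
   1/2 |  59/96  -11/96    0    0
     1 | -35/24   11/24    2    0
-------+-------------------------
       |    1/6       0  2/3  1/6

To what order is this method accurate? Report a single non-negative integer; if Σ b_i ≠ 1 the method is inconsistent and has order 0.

4

b = (1/6, 0, 2/3, 1/6)
c = (0, -12/11, 1/2, 1)
Ac = (0, 0, 1/8, 1/2)
Σ b_i: 1/6·1 + 2/3·1 + 1/6·1 = 1 ✓
b·c: 2/3·1/2 + 1/6·1 = 1/2 ✓
b·c²: 2/3·1/4 + 1/6·1 = 1/3 ✓
b·Ac: 2/3·1/8 + 1/6·1/2 = 1/6 ✓
b·c³: 2/3·1/8 + 1/6·1 = 1/4 ✓
b·(c∘Ac): 2/3·1/16 + 1/6·1/2 = 1/8 ✓
b·Ac²: 2/3·(-3/22) + 1/6·23/22 = 1/12 ✓
b·A²c: 1/6·1/4 = 1/24 ✓; 4 stages ⇒ order 4.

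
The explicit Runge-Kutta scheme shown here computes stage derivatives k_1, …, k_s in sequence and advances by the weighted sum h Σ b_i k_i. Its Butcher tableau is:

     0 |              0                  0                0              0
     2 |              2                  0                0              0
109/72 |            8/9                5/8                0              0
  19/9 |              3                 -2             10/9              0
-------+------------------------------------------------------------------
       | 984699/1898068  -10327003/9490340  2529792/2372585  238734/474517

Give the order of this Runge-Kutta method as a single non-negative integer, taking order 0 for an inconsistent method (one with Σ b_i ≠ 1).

b = (984699/1898068, -10327003/9490340, 2529792/2372585, 238734/474517)
c = (0, 2, 109/72, 19/9)
Ac = (0, 0, 5/4, -751/324)
Σ b_i: 984699/1898068·1 + (-10327003/9490340)·1 + 2529792/2372585·1 + 238734/474517·1 = 1 ✓
b·c: (-10327003/9490340)·2 + 2529792/2372585·109/72 + 238734/474517·19/9 = 1/2 ✓
b·c²: (-10327003/9490340)·4 + 2529792/2372585·11881/5184 + 238734/474517·361/81 = 1/3 ✓
b·Ac: 2529792/2372585·5/4 + 238734/474517·(-751/324) = 1/6 ✓
b·c³: (-10327003/9490340)·8 + 2529792/2372585·1295029/373248 + 238734/474517·6859/729 = -3486293/12811959 ≠ 1/4 ⇒ order 3.
b·(c∘Ac): 2529792/2372585·545/288 + 238734/474517·(-14269/2916) = -11380625/25623918 ≠ 1/8
b·Ac²: 2529792/2372585·5/2 + 238734/474517·(-127219/23328) = -16000127/204991344 ≠ 1/12
b·A²c: 238734/474517·25/18 = 331575/474517 ≠ 1/24

3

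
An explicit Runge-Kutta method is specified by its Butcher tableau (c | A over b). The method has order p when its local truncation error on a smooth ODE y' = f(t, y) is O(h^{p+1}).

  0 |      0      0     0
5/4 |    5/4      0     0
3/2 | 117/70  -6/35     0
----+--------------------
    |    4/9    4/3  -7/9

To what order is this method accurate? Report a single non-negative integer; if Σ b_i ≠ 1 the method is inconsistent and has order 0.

b = (4/9, 4/3, -7/9)
c = (0, 5/4, 3/2)
Ac = (0, 0, -3/14)
Σ b_i: 4/9·1 + 4/3·1 + (-7/9)·1 = 1 ✓
b·c: 4/3·5/4 + (-7/9)·3/2 = 1/2 ✓
b·c²: 4/3·25/16 + (-7/9)·9/4 = 1/3 ✓
b·Ac: (-7/9)·(-3/14) = 1/6 ✓; 3 stages ⇒ order 3.

3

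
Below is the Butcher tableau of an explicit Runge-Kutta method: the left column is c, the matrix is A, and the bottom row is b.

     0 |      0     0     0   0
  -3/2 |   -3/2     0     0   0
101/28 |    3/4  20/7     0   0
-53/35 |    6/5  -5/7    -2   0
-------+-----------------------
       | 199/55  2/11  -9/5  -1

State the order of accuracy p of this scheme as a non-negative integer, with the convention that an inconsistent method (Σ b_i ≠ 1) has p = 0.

1

b = (199/55, 2/11, -9/5, -1)
c = (0, -3/2, 101/28, -53/35)
Ac = (0, 0, -30/7, -43/7)
Σ b_i: 199/55·1 + 2/11·1 + (-9/5)·1 + (-1)·1 = 1 ✓
b·c: 2/11·(-3/2) + (-9/5)·101/28 + (-1)·(-53/35) = -8087/1540 ≠ 1/2 ⇒ order 1.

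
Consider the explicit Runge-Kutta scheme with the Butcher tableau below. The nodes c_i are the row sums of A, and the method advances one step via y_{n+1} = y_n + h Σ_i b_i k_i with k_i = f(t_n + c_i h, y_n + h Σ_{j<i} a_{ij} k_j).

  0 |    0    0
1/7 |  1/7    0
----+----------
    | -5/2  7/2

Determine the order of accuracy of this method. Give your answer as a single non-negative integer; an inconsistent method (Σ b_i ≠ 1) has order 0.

2

b = (-5/2, 7/2)
c = (0, 1/7)
Σ b_i: (-5/2)·1 + 7/2·1 = 1 ✓
b·c: 7/2·1/7 = 1/2 ✓; 2 stages ⇒ order 2.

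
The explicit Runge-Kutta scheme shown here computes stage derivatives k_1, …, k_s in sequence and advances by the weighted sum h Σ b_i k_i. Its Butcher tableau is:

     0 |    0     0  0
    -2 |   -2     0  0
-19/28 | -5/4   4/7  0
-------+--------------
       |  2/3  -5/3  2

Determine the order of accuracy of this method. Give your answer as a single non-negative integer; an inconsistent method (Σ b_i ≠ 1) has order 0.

b = (2/3, -5/3, 2)
c = (0, -2, -19/28)
Ac = (0, 0, -8/7)
Σ b_i: 2/3·1 + (-5/3)·1 + 2·1 = 1 ✓
b·c: (-5/3)·(-2) + 2·(-19/28) = 83/42 ≠ 1/2 ⇒ order 1.

1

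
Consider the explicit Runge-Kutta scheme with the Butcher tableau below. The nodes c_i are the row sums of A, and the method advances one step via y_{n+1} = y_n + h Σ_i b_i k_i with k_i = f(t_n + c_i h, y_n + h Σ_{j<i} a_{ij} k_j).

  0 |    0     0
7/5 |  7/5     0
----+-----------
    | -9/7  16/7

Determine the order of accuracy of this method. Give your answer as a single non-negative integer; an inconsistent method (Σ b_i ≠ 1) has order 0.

b = (-9/7, 16/7)
c = (0, 7/5)
Σ b_i: (-9/7)·1 + 16/7·1 = 1 ✓
b·c: 16/7·7/5 = 16/5 ≠ 1/2 ⇒ order 1.

1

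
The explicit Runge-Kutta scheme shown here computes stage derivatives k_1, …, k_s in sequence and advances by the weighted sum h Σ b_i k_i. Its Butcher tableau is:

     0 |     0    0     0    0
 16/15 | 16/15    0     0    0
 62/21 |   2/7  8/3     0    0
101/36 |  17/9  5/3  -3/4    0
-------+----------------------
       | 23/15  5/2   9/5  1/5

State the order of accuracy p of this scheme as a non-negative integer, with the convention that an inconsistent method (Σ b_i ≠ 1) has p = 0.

b = (23/15, 5/2, 9/5, 1/5)
c = (0, 16/15, 62/21, 101/36)
Ac = (0, 0, 128/45, -55/126)
Σ b_i: 23/15·1 + 5/2·1 + 9/5·1 + 1/5·1 = 181/30 ≠ 1 ⇒ order 0.

0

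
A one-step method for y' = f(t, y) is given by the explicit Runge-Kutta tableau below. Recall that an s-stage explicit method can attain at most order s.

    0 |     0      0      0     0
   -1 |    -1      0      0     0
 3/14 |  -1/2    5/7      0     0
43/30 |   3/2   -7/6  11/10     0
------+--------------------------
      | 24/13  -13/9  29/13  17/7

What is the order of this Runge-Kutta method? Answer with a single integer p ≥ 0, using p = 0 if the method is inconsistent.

0

b = (24/13, -13/9, 29/13, 17/7)
c = (0, -1, 3/14, 43/30)
Ac = (0, 0, -5/7, 589/420)
Σ b_i: 24/13·1 + (-13/9)·1 + 29/13·1 + 17/7·1 = 4145/819 ≠ 1 ⇒ order 0.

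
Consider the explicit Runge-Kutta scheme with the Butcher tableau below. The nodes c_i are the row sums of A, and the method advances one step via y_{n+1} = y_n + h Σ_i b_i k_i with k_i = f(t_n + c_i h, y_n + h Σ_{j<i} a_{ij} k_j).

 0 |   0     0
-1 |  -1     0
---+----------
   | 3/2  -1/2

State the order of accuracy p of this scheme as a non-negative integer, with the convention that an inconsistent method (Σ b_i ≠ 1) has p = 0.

2

b = (3/2, -1/2)
c = (0, -1)
Σ b_i: 3/2·1 + (-1/2)·1 = 1 ✓
b·c: (-1/2)·(-1) = 1/2 ✓; 2 stages ⇒ order 2.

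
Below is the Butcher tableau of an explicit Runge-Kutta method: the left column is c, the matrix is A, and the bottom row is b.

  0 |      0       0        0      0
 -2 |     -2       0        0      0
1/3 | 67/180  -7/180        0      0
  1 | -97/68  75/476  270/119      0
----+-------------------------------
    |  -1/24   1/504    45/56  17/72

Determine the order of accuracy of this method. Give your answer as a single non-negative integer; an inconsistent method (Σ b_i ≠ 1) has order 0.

4

b = (-1/24, 1/504, 45/56, 17/72)
c = (0, -2, 1/3, 1)
Ac = (0, 0, 7/90, 15/34)
Σ b_i: (-1/24)·1 + 1/504·1 + 45/56·1 + 17/72·1 = 1 ✓
b·c: 1/504·(-2) + 45/56·1/3 + 17/72·1 = 1/2 ✓
b·c²: 1/504·4 + 45/56·1/9 + 17/72·1 = 1/3 ✓
b·Ac: 45/56·7/90 + 17/72·15/34 = 1/6 ✓
b·c³: 1/504·(-8) + 45/56·1/27 + 17/72·1 = 1/4 ✓
b·(c∘Ac): 45/56·7/270 + 17/72·15/34 = 1/8 ✓
b·Ac²: 45/56·(-7/45) + 17/72·15/17 = 1/12 ✓
b·A²c: 17/72·3/17 = 1/24 ✓; 4 stages ⇒ order 4.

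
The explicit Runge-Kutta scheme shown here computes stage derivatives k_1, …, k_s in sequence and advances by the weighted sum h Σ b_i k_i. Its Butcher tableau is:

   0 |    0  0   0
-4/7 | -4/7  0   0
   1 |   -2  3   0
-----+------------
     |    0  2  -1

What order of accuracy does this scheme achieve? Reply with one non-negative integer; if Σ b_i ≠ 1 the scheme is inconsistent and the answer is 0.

1

b = (0, 2, -1)
c = (0, -4/7, 1)
Ac = (0, 0, -12/7)
Σ b_i: 2·1 + (-1)·1 = 1 ✓
b·c: 2·(-4/7) + (-1)·1 = -15/7 ≠ 1/2 ⇒ order 1.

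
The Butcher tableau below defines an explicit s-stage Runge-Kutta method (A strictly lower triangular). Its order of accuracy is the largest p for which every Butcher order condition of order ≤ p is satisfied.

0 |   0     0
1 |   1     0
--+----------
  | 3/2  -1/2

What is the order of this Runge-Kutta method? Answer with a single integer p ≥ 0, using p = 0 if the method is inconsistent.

b = (3/2, -1/2)
c = (0, 1)
Σ b_i: 3/2·1 + (-1/2)·1 = 1 ✓
b·c: (-1/2)·1 = -1/2 ≠ 1/2 ⇒ order 1.

1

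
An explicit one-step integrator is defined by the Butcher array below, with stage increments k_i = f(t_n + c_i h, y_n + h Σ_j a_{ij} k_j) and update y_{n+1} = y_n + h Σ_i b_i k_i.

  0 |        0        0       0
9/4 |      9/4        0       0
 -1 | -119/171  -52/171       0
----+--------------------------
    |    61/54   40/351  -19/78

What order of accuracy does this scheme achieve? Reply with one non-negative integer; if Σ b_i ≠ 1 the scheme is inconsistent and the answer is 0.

b = (61/54, 40/351, -19/78)
c = (0, 9/4, -1)
Ac = (0, 0, -13/19)
Σ b_i: 61/54·1 + 40/351·1 + (-19/78)·1 = 1 ✓
b·c: 40/351·9/4 + (-19/78)·(-1) = 1/2 ✓
b·c²: 40/351·81/16 + (-19/78)·1 = 1/3 ✓
b·Ac: (-19/78)·(-13/19) = 1/6 ✓; 3 stages ⇒ order 3.

3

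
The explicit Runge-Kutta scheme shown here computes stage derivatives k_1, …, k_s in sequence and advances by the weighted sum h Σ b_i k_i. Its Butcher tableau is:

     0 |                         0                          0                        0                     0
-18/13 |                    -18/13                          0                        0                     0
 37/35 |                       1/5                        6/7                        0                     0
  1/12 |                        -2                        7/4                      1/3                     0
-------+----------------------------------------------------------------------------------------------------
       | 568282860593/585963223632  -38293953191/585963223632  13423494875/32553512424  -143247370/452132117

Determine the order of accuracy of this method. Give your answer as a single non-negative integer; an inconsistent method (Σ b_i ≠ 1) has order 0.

3

b = (568282860593/585963223632, -38293953191/585963223632, 13423494875/32553512424, -143247370/452132117)
c = (0, -18/13, 37/35, 1/12)
Ac = (0, 0, -108/91, -5653/2730)
Σ b_i: 568282860593/585963223632·1 + (-38293953191/585963223632)·1 + 13423494875/32553512424·1 + (-143247370/452132117)·1 = 1 ✓
b·c: (-38293953191/585963223632)·(-18/13) + 13423494875/32553512424·37/35 + (-143247370/452132117)·1/12 = 1/2 ✓
b·c²: (-38293953191/585963223632)·324/169 + 13423494875/32553512424·1369/1225 + (-143247370/452132117)·1/144 = 1/3 ✓
b·Ac: 13423494875/32553512424·(-108/91) + (-143247370/452132117)·(-5653/2730) = 1/6 ✓
b·c³: (-38293953191/585963223632)·(-5832/2197) + 13423494875/32553512424·50653/42875 + (-143247370/452132117)·1/1728 = 23478057640477/35548435567008 ≠ 1/4 ⇒ order 3.
b·(c∘Ac): 13423494875/32553512424·(-3996/3185) + (-143247370/452132117)·(-5653/32760) = -97901722127/211597830756 ≠ 1/8
b·Ac²: 13423494875/32553512424·1944/1183 + (-143247370/452132117)·2315086/621075 = -310663606529/617160339705 ≠ 1/12
b·A²c: (-143247370/452132117)·(-36/91) = 736700760/5877717521 ≠ 1/24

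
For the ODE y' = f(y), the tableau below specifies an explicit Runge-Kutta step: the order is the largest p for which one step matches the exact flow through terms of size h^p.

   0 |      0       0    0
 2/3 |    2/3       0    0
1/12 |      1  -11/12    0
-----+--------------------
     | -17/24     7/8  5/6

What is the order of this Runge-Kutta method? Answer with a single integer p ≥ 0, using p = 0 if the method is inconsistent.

b = (-17/24, 7/8, 5/6)
c = (0, 2/3, 1/12)
Ac = (0, 0, -11/18)
Σ b_i: (-17/24)·1 + 7/8·1 + 5/6·1 = 1 ✓
b·c: 7/8·2/3 + 5/6·1/12 = 47/72 ≠ 1/2 ⇒ order 1.

1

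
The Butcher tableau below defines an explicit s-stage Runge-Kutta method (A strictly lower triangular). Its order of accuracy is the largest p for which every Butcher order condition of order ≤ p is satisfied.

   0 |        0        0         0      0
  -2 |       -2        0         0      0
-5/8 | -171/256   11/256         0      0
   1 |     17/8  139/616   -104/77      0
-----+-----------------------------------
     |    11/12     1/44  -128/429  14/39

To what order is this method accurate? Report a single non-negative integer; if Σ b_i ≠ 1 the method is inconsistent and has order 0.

b = (11/12, 1/44, -128/429, 14/39)
c = (0, -2, -5/8, 1)
Ac = (0, 0, -11/128, 11/28)
Σ b_i: 11/12·1 + 1/44·1 + (-128/429)·1 + 14/39·1 = 1 ✓
b·c: 1/44·(-2) + (-128/429)·(-5/8) + 14/39·1 = 1/2 ✓
b·c²: 1/44·4 + (-128/429)·25/64 + 14/39·1 = 1/3 ✓
b·Ac: (-128/429)·(-11/128) + 14/39·11/28 = 1/6 ✓
b·c³: 1/44·(-8) + (-128/429)·(-125/512) + 14/39·1 = 1/4 ✓
b·(c∘Ac): (-128/429)·55/1024 + 14/39·11/28 = 1/8 ✓
b·Ac²: (-128/429)·11/64 + 14/39·3/8 = 1/12 ✓
b·A²c: 14/39·13/112 = 1/24 ✓; 4 stages ⇒ order 4.

4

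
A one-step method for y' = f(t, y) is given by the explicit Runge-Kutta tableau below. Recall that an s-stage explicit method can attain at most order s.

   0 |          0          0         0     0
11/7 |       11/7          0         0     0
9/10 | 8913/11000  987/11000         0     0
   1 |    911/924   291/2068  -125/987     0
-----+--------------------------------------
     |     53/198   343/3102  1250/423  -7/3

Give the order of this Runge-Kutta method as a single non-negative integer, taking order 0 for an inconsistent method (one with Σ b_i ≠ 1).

4

b = (53/198, 343/3102, 1250/423, -7/3)
c = (0, 11/7, 9/10, 1)
Ac = (0, 0, 141/1000, 3/28)
Σ b_i: 53/198·1 + 343/3102·1 + 1250/423·1 + (-7/3)·1 = 1 ✓
b·c: 343/3102·11/7 + 1250/423·9/10 + (-7/3)·1 = 1/2 ✓
b·c²: 343/3102·121/49 + 1250/423·81/100 + (-7/3)·1 = 1/3 ✓
b·Ac: 1250/423·141/1000 + (-7/3)·3/28 = 1/6 ✓
b·c³: 343/3102·1331/343 + 1250/423·729/1000 + (-7/3)·1 = 1/4 ✓
b·(c∘Ac): 1250/423·1269/10000 + (-7/3)·3/28 = 1/8 ✓
b·Ac²: 1250/423·1551/7000 + (-7/3)·12/49 = 1/12 ✓
b·A²c: (-7/3)·(-1/56) = 1/24 ✓; 4 stages ⇒ order 4.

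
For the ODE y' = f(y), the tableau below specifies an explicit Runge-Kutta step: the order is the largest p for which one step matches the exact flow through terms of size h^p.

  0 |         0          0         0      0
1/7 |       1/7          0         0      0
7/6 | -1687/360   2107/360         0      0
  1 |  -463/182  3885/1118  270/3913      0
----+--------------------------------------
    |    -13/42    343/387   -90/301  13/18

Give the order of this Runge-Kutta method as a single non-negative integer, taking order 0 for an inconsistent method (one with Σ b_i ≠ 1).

b = (-13/42, 343/387, -90/301, 13/18)
c = (0, 1/7, 7/6, 1)
Ac = (0, 0, 301/360, 15/26)
Σ b_i: (-13/42)·1 + 343/387·1 + (-90/301)·1 + 13/18·1 = 1 ✓
b·c: 343/387·1/7 + (-90/301)·7/6 + 13/18·1 = 1/2 ✓
b·c²: 343/387·1/49 + (-90/301)·49/36 + 13/18·1 = 1/3 ✓
b·Ac: (-90/301)·301/360 + 13/18·15/26 = 1/6 ✓
b·c³: 343/387·1/343 + (-90/301)·343/216 + 13/18·1 = 1/4 ✓
b·(c∘Ac): (-90/301)·2107/2160 + 13/18·15/26 = 1/8 ✓
b·Ac²: (-90/301)·43/360 + 13/18·15/91 = 1/12 ✓
b·A²c: 13/18·3/52 = 1/24 ✓; 4 stages ⇒ order 4.

4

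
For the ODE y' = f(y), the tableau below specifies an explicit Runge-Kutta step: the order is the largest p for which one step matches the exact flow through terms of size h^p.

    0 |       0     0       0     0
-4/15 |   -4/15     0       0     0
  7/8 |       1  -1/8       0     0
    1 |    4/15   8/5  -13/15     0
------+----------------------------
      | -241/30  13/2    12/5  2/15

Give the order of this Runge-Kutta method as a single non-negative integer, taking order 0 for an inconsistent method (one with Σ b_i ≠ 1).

b = (-241/30, 13/2, 12/5, 2/15)
c = (0, -4/15, 7/8, 1)
Ac = (0, 0, 1/30, -237/200)
Σ b_i: (-241/30)·1 + 13/2·1 + 12/5·1 + 2/15·1 = 1 ✓
b·c: 13/2·(-4/15) + 12/5·7/8 + 2/15·1 = 1/2 ✓
b·c²: 13/2·16/225 + 12/5·49/64 + 2/15·1 = 8759/3600 ≠ 1/3 ⇒ order 2.
b·Ac: 12/5·1/30 + 2/15·(-237/200) = -39/500 ≠ 1/6

2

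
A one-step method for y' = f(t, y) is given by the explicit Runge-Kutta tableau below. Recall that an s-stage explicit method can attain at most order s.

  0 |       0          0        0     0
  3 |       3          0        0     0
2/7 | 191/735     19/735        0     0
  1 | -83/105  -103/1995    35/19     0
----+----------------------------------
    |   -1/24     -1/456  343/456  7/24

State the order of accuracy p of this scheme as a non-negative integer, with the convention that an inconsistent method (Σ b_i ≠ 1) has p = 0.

b = (-1/24, -1/456, 343/456, 7/24)
c = (0, 3, 2/7, 1)
Ac = (0, 0, 19/245, 13/35)
Σ b_i: (-1/24)·1 + (-1/456)·1 + 343/456·1 + 7/24·1 = 1 ✓
b·c: (-1/456)·3 + 343/456·2/7 + 7/24·1 = 1/2 ✓
b·c²: (-1/456)·9 + 343/456·4/49 + 7/24·1 = 1/3 ✓
b·Ac: 343/456·19/245 + 7/24·13/35 = 1/6 ✓
b·c³: (-1/456)·27 + 343/456·8/343 + 7/24·1 = 1/4 ✓
b·(c∘Ac): 343/456·38/1715 + 7/24·13/35 = 1/8 ✓
b·Ac²: 343/456·57/245 + 7/24·(-11/35) = 1/12 ✓
b·A²c: 7/24·1/7 = 1/24 ✓; 4 stages ⇒ order 4.

4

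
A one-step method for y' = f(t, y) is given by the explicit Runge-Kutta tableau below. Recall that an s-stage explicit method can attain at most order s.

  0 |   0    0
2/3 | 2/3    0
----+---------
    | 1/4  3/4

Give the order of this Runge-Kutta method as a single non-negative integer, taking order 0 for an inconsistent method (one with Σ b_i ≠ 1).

2

b = (1/4, 3/4)
c = (0, 2/3)
Σ b_i: 1/4·1 + 3/4·1 = 1 ✓
b·c: 3/4·2/3 = 1/2 ✓; 2 stages ⇒ order 2.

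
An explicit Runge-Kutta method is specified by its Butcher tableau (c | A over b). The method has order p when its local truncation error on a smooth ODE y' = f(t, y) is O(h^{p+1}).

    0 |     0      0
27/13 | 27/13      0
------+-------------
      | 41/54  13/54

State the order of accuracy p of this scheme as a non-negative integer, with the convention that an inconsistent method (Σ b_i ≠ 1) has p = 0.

2

b = (41/54, 13/54)
c = (0, 27/13)
Σ b_i: 41/54·1 + 13/54·1 = 1 ✓
b·c: 13/54·27/13 = 1/2 ✓; 2 stages ⇒ order 2.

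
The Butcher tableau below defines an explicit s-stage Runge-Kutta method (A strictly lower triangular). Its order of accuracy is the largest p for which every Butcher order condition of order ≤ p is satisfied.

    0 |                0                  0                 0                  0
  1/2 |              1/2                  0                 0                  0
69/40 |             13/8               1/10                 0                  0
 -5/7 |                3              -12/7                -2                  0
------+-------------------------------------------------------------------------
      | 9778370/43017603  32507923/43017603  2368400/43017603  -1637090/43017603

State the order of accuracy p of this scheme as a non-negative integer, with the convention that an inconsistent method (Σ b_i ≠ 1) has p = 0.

b = (9778370/43017603, 32507923/43017603, 2368400/43017603, -1637090/43017603)
c = (0, 1/2, 69/40, -5/7)
Ac = (0, 0, 1/20, -603/140)
Σ b_i: 9778370/43017603·1 + 32507923/43017603·1 + 2368400/43017603·1 + (-1637090/43017603)·1 = 1 ✓
b·c: 32507923/43017603·1/2 + 2368400/43017603·69/40 + (-1637090/43017603)·(-5/7) = 1/2 ✓
b·c²: 32507923/43017603·1/4 + 2368400/43017603·4761/1600 + (-1637090/43017603)·25/49 = 1/3 ✓
b·Ac: 2368400/43017603·1/20 + (-1637090/43017603)·(-603/140) = 1/6 ✓
b·c³: 32507923/43017603·1/8 + 2368400/43017603·328509/64000 + (-1637090/43017603)·(-125/343) = 6278340581/16059905120 ≠ 1/4 ⇒ order 3.
b·(c∘Ac): 2368400/43017603·69/800 + (-1637090/43017603)·603/196 = -1610761/14339201 ≠ 1/8
b·Ac²: 2368400/43017603·1/40 + (-1637090/43017603)·(-35727/5600) = 840284149/3441408240 ≠ 1/12
b·A²c: (-1637090/43017603)·(-1/10) = 163709/43017603 ≠ 1/24

3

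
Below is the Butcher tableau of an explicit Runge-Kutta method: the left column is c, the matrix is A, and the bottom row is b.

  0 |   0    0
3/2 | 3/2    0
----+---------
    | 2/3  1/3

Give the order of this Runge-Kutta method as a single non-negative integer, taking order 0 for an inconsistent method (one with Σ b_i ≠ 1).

b = (2/3, 1/3)
c = (0, 3/2)
Σ b_i: 2/3·1 + 1/3·1 = 1 ✓
b·c: 1/3·3/2 = 1/2 ✓; 2 stages ⇒ order 2.

2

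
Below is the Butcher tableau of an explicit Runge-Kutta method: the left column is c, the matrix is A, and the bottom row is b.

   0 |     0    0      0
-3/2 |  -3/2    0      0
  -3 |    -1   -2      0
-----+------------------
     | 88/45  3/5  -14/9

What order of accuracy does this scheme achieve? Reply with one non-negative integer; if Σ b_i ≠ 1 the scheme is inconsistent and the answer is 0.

b = (88/45, 3/5, -14/9)
c = (0, -3/2, -3)
Ac = (0, 0, 3)
Σ b_i: 88/45·1 + 3/5·1 + (-14/9)·1 = 1 ✓
b·c: 3/5·(-3/2) + (-14/9)·(-3) = 113/30 ≠ 1/2 ⇒ order 1.

1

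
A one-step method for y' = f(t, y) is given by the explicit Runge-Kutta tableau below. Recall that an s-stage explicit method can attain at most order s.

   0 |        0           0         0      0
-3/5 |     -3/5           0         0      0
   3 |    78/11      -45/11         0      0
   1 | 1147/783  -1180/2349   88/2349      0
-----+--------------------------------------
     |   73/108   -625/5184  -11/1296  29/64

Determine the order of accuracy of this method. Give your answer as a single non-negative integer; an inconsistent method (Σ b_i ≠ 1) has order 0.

b = (73/108, -625/5184, -11/1296, 29/64)
c = (0, -3/5, 3, 1)
Ac = (0, 0, 27/11, 12/29)
Σ b_i: 73/108·1 + (-625/5184)·1 + (-11/1296)·1 + 29/64·1 = 1 ✓
b·c: (-625/5184)·(-3/5) + (-11/1296)·3 + 29/64·1 = 1/2 ✓
b·c²: (-625/5184)·9/25 + (-11/1296)·9 + 29/64·1 = 1/3 ✓
b·Ac: (-11/1296)·27/11 + 29/64·12/29 = 1/6 ✓
b·c³: (-625/5184)·(-27/125) + (-11/1296)·27 + 29/64·1 = 1/4 ✓
b·(c∘Ac): (-11/1296)·81/11 + 29/64·12/29 = 1/8 ✓
b·Ac²: (-11/1296)·(-81/55) + 29/64·68/435 = 1/12 ✓
b·A²c: 29/64·8/87 = 1/24 ✓; 4 stages ⇒ order 4.

4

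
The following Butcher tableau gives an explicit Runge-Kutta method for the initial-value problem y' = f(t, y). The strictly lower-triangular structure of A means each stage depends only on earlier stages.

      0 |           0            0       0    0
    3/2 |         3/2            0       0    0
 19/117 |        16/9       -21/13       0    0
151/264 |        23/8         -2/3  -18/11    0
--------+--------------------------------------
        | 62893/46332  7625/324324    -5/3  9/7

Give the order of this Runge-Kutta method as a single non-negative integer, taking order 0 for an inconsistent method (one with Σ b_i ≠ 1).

2

b = (62893/46332, 7625/324324, -5/3, 9/7)
c = (0, 3/2, 19/117, 151/264)
Ac = (0, 0, -63/26, -181/143)
Σ b_i: 62893/46332·1 + 7625/324324·1 + (-5/3)·1 + 9/7·1 = 1 ✓
b·c: 7625/324324·3/2 + (-5/3)·19/117 + 9/7·151/264 = 1/2 ✓
b·c²: 7625/324324·9/4 + (-5/3)·361/13689 + 9/7·22801/69696 = 136611961/318022848 ≠ 1/3 ⇒ order 2.
b·Ac: (-5/3)·(-63/26) + 9/7·(-181/143) = 4827/2002 ≠ 1/6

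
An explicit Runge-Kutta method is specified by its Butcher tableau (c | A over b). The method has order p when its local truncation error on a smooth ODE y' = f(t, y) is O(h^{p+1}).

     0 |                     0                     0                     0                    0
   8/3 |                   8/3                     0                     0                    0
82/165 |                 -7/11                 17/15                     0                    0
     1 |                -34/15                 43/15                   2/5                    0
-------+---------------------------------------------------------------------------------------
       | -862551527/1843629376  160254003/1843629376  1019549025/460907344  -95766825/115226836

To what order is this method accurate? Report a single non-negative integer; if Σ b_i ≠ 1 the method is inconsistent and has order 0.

3

b = (-862551527/1843629376, 160254003/1843629376, 1019549025/460907344, -95766825/115226836)
c = (0, 8/3, 82/165, 1)
Ac = (0, 0, 136/45, 19412/2475)
Σ b_i: (-862551527/1843629376)·1 + 160254003/1843629376·1 + 1019549025/460907344·1 + (-95766825/115226836)·1 = 1 ✓
b·c: 160254003/1843629376·8/3 + 1019549025/460907344·82/165 + (-95766825/115226836)·1 = 1/2 ✓
b·c²: 160254003/1843629376·64/9 + 1019549025/460907344·6724/27225 + (-95766825/115226836)·1 = 1/3 ✓
b·Ac: 1019549025/460907344·136/45 + (-95766825/115226836)·19412/2475 = 1/6 ✓
b·c³: 160254003/1843629376·512/27 + 1019549025/460907344·551368/4492125 + (-95766825/115226836)·1 = 62097238559/57037283820 ≠ 1/4 ⇒ order 3.
b·(c∘Ac): 1019549025/460907344·11152/7425 + (-95766825/115226836)·19412/2475 = -276219610/86420127 ≠ 1/8
b·Ac²: 1019549025/460907344·1088/135 + (-95766825/115226836)·8365144/408375 = 11448986734/14259320955 ≠ 1/12
b·A²c: (-95766825/115226836)·272/225 = -86828588/86420127 ≠ 1/24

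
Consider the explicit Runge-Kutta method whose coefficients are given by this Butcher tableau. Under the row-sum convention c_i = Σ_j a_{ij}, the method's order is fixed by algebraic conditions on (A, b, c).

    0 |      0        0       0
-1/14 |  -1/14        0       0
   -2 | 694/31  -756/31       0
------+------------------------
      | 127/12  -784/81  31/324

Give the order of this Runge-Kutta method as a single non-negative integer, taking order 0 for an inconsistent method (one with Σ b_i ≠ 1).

b = (127/12, -784/81, 31/324)
c = (0, -1/14, -2)
Ac = (0, 0, 54/31)
Σ b_i: 127/12·1 + (-784/81)·1 + 31/324·1 = 1 ✓
b·c: (-784/81)·(-1/14) + 31/324·(-2) = 1/2 ✓
b·c²: (-784/81)·1/196 + 31/324·4 = 1/3 ✓
b·Ac: 31/324·54/31 = 1/6 ✓; 3 stages ⇒ order 3.

3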